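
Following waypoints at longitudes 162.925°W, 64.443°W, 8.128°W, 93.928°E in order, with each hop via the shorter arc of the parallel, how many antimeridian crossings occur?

0

Leg 1: -162.925° → -64.443°, shortest Δλ = 98.482° (east) — does not cross 180°.
Leg 2: -64.443° → -8.128°, shortest Δλ = 56.315° (east) — does not cross 180°.
Leg 3: -8.128° → +93.928°, shortest Δλ = 102.056° (east) — does not cross 180°.
Total crossings: 0.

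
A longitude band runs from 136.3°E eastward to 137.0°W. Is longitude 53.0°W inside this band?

Band width going east from +136.3° to -137.0°: ((-137.0 − 136.3) mod 360) = 86.7°.
Offset of -53.0° east of the west edge: ((-53.0 − 136.3) mod 360) = 170.7°.
170.7° > 86.7° ⇒ outside.

No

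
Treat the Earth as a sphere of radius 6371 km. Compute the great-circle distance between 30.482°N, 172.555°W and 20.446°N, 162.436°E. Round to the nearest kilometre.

Δλ = 162.436 − -172.555 = 334.991°; wrapped into (−180°, 180°]: -25.009°.
Δφ = 20.446 − 30.482 = -10.036°.
a = sin²(Δφ/2) + cos φ₁ · cos φ₂ · sin²(Δλ/2) = 0.045506.
c = 2·atan2(√a, √(1−a)) = 0.42995 rad → d = 6371·c ≈ 2739.18 km.

2739 km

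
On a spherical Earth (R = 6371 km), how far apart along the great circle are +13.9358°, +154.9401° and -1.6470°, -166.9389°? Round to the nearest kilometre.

4543 km

Δλ = -166.9389 − 154.9401 = -321.8790°; wrapped into (−180°, 180°]: 38.1210°.
Δφ = -1.6470 − 13.9358 = -15.5828°.
a = sin²(Δφ/2) + cos φ₁ · cos φ₂ · sin²(Δλ/2) = 0.121842.
c = 2·atan2(√a, √(1−a)) = 0.71313 rad → d = 6371·c ≈ 4543.37 km.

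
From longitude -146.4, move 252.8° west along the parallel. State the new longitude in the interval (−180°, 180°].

-39.2°

Start at -146.4°; shift −252.8° → -399.2°.
-399.2° lies outside (−180°, 180°]; add 360° → -39.2°.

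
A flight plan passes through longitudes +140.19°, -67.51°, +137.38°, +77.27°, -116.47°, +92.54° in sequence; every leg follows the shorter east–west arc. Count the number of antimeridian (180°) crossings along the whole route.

Leg 1: +140.19° → -67.51°, shortest Δλ = 152.3° (east) — crosses 180°.
Leg 2: -67.51° → +137.38°, shortest Δλ = -155.11° (west) — crosses 180°.
Leg 3: +137.38° → +77.27°, shortest Δλ = -60.11° (west) — does not cross 180°.
Leg 4: +77.27° → -116.47°, shortest Δλ = 166.26° (east) — crosses 180°.
Leg 5: -116.47° → +92.54°, shortest Δλ = -150.99° (west) — crosses 180°.
Total crossings: 4.

4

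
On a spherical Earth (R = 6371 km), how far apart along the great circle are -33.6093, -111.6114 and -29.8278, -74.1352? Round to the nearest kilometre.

Δλ = -74.1352 − -111.6114 = 37.4762°.
Δφ = -29.8278 − -33.6093 = 3.7815°.
a = sin²(Δφ/2) + cos φ₁ · cos φ₂ · sin²(Δλ/2) = 0.075649.
c = 2·atan2(√a, √(1−a)) = 0.55727 rad → d = 6371·c ≈ 3550.36 km.

3550 km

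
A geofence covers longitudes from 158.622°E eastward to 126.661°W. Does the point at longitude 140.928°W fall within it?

Yes

Band width going east from +158.622° to -126.661°: ((-126.661 − 158.622) mod 360) = 74.717°.
Offset of -140.928° east of the west edge: ((-140.928 − 158.622) mod 360) = 60.450°.
60.450° ≤ 74.717° ⇒ inside.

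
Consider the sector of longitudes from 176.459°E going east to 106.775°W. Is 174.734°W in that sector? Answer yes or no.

Yes

Band width going east from +176.459° to -106.775°: ((-106.775 − 176.459) mod 360) = 76.766°.
Offset of -174.734° east of the west edge: ((-174.734 − 176.459) mod 360) = 8.807°.
8.807° ≤ 76.766° ⇒ inside.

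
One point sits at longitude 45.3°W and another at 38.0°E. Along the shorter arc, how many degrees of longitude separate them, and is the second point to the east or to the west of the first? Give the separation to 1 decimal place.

Raw difference: 38.0 − -45.3 = 83.3°.
Normalise into (−180°, 180°]: 83.3° stays 83.3°.
Positive ⇒ the second point lies to the east; separation 83.3°.

83.3° east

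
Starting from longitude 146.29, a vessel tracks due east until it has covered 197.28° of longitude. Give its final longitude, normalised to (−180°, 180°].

-16.43°

Start at +146.29°; shift +197.28° → +343.57°.
+343.57° lies outside (−180°, 180°]; subtract 360° → -16.43°.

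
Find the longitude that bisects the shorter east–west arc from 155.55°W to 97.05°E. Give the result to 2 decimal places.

Signed shortest Δλ from -155.55° to +97.05° is -107.40°.
Midpoint longitude = -155.55° + (-107.40°)/2 = -155.55° − 53.70° = -209.25°.
Normalise into (−180°, 180°]: +150.75°.
(The naïve average (-155.55 + +97.05)/2 = -29.25° is on the wrong side of the globe.)

150.75°E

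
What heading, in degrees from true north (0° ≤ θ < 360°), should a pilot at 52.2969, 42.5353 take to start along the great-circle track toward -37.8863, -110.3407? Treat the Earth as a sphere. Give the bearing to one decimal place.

296.6°

Δλ = -110.3407 − 42.5353 = -152.8760°.
θ = atan2( sin Δλ · cos φ₂ , cos φ₁ · sin φ₂ − sin φ₁ · cos φ₂ · cos Δλ )
  = atan2(-0.35982, 0.18020) = -63.399° → normalised to [0°, 360°): 296.601°.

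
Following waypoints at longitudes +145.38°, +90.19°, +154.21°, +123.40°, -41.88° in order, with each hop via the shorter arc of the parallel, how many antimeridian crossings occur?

0

Leg 1: +145.38° → +90.19°, shortest Δλ = -55.19° (west) — does not cross 180°.
Leg 2: +90.19° → +154.21°, shortest Δλ = 64.02° (east) — does not cross 180°.
Leg 3: +154.21° → +123.40°, shortest Δλ = -30.81° (west) — does not cross 180°.
Leg 4: +123.40° → -41.88°, shortest Δλ = -165.28° (west) — does not cross 180°.
Total crossings: 0.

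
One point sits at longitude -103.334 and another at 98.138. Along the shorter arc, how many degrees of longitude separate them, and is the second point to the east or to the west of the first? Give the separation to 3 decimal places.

Raw difference: 98.138 − -103.334 = 201.472°.
Normalise into (−180°, 180°]: 201.472° − 360° = -158.528°.
Negative ⇒ the second point lies to the west; separation 158.528°.

158.528° west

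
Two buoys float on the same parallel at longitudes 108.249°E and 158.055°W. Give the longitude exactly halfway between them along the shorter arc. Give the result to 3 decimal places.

Signed shortest Δλ from +108.249° to -158.055° is +93.696°.
Midpoint longitude = +108.249° + (+93.696°)/2 = +108.249° + 46.848° = +155.097°.
(The naïve average (+108.249 + -158.055)/2 = -24.903° is on the wrong side of the globe.)

155.097°E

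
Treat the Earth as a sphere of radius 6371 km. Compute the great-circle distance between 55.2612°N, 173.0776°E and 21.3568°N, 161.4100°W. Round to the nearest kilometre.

Δλ = -161.4100 − 173.0776 = -334.4876°; wrapped into (−180°, 180°]: 25.5124°.
Δφ = 21.3568 − 55.2612 = -33.9044°.
a = sin²(Δφ/2) + cos φ₁ · cos φ₂ · sin²(Δλ/2) = 0.110889.
c = 2·atan2(√a, √(1−a)) = 0.67897 rad → d = 6371·c ≈ 4325.70 km.

4326 km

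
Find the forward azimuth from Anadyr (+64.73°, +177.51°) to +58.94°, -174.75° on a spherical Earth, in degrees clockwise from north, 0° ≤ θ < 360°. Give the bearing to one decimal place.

Δλ = -174.75 − 177.51 = -352.26°; wrapped into (−180°, 180°]: 7.74°.
θ = atan2( sin Δλ · cos φ₂ , cos φ₁ · sin φ₂ − sin φ₁ · cos φ₂ · cos Δλ )
  = atan2(0.06949, -0.09663) = 144.281° → normalised to [0°, 360°): 144.281°.

144.3°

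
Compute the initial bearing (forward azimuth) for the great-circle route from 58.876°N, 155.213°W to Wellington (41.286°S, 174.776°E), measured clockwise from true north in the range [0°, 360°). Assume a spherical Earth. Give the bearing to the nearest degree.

Δλ = 174.776 − -155.213 = 329.989°; wrapped into (−180°, 180°]: -30.011°.
θ = atan2( sin Δλ · cos φ₂ , cos φ₁ · sin φ₂ − sin φ₁ · cos φ₂ · cos Δλ )
  = atan2(-0.37584, -0.89807) = -157.291° → normalised to [0°, 360°): 202.709°.

203°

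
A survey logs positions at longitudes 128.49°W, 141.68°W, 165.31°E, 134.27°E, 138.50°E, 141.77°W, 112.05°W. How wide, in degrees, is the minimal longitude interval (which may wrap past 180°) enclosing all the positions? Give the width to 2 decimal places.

Sort the longitudes: -141.77°, -141.68°, -128.49°, -112.05°, +134.27°, +138.50°, +165.31°.
Eastward gaps between consecutive values (wrapping around): 0.09°, 13.19°, 16.44°, 246.32°, 4.23°, 26.81°, 52.92°.
Largest gap = 246.32° ⇒ minimal covering band is its complement: 360° − 246.32° = 113.68°.
Band runs from +134.27° eastward to -112.05°, crossing the antimeridian.

113.68°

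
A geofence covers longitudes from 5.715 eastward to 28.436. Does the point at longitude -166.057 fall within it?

No

Band width going east from +5.715° to +28.436°: ((28.436 − 5.715) mod 360) = 22.721°.
Offset of -166.057° east of the west edge: ((-166.057 − 5.715) mod 360) = 188.228°.
188.228° > 22.721° ⇒ outside.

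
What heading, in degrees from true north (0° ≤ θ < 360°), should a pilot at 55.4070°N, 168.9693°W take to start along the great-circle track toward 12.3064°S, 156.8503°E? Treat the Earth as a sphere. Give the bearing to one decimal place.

Δλ = 156.8503 − -168.9693 = 325.8196°; wrapped into (−180°, 180°]: -34.1804°.
θ = atan2( sin Δλ · cos φ₂ , cos φ₁ · sin φ₂ − sin φ₁ · cos φ₂ · cos Δλ )
  = atan2(-0.54889, -0.78638) = -145.085° → normalised to [0°, 360°): 214.915°.

214.9°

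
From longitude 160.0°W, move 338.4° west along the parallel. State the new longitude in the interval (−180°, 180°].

Start at -160.0°; shift −338.4° → -498.4°.
-498.4° lies outside (−180°, 180°]; add 360° → -138.4°.

138.4°W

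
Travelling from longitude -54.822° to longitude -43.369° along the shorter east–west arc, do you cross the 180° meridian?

No

Signed shortest Δλ = ((-43.369 − -54.822 + 180) mod 360) − 180 = 11.453°.
Going east by 11.453° from -54.822° reaches -43.369° without touching 180°.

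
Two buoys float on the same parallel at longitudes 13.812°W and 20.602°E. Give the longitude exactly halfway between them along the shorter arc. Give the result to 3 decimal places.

3.395°E

Signed shortest Δλ from -13.812° to +20.602° is +34.414°.
Midpoint longitude = -13.812° + (+34.414°)/2 = -13.812° + 17.207° = +3.395°.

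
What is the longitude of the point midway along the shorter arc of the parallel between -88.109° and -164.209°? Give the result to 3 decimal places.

-126.159°

Signed shortest Δλ from -88.109° to -164.209° is -76.100°.
Midpoint longitude = -88.109° + (-76.100°)/2 = -88.109° − 38.050° = -126.159°.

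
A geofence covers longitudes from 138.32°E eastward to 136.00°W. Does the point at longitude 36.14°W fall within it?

No

Band width going east from +138.32° to -136.00°: ((-136.00 − 138.32) mod 360) = 85.68°.
Offset of -36.14° east of the west edge: ((-36.14 − 138.32) mod 360) = 185.54°.
185.54° > 85.68° ⇒ outside.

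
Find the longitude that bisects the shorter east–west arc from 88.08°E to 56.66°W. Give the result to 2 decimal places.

15.71°E

Signed shortest Δλ from +88.08° to -56.66° is -144.74°.
Midpoint longitude = +88.08° + (-144.74°)/2 = +88.08° − 72.37° = +15.71°.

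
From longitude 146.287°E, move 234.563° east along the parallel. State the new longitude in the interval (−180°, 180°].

20.850°E

Start at +146.287°; shift +234.563° → +380.850°.
+380.850° lies outside (−180°, 180°]; subtract 360° → +20.850°.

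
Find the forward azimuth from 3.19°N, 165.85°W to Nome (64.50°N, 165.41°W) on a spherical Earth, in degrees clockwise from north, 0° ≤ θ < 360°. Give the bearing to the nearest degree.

0°

Δλ = -165.41 − -165.85 = 0.44°.
θ = atan2( sin Δλ · cos φ₂ , cos φ₁ · sin φ₂ − sin φ₁ · cos φ₂ · cos Δλ )
  = atan2(0.00331, 0.87723) = 0.216° → normalised to [0°, 360°): 0.216°.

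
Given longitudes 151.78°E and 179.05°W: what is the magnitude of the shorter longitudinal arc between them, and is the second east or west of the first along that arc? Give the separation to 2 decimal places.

Raw difference: -179.05 − 151.78 = -330.83°.
Normalise into (−180°, 180°]: -330.83° + 360° = 29.17°.
Positive ⇒ the second point lies to the east; separation 29.17°.

29.17° east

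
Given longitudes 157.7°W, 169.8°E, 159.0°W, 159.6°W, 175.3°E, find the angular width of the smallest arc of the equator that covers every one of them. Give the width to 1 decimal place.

32.5°

Sort the longitudes: -159.6°, -159.0°, -157.7°, +169.8°, +175.3°.
Eastward gaps between consecutive values (wrapping around): 0.6°, 1.3°, 327.5°, 5.5°, 25.1°.
Largest gap = 327.5° ⇒ minimal covering band is its complement: 360° − 327.5° = 32.5°.
Band runs from +169.8° eastward to -157.7°, crossing the antimeridian.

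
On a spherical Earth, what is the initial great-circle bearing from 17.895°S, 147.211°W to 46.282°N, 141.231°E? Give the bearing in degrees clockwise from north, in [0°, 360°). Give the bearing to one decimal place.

Δλ = 141.231 − -147.211 = 288.442°; wrapped into (−180°, 180°]: -71.558°.
θ = atan2( sin Δλ · cos φ₂ , cos φ₁ · sin φ₂ − sin φ₁ · cos φ₂ · cos Δλ )
  = atan2(-0.65562, 0.75496) = -40.971° → normalised to [0°, 360°): 319.029°.

319.0°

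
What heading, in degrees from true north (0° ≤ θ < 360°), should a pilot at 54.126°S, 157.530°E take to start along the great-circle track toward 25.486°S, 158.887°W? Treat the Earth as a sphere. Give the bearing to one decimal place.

66.0°

Δλ = -158.887 − 157.530 = -316.417°; wrapped into (−180°, 180°]: 43.583°.
θ = atan2( sin Δλ · cos φ₂ , cos φ₁ · sin φ₂ − sin φ₁ · cos φ₂ · cos Δλ )
  = atan2(0.62232, 0.27770) = 65.952° → normalised to [0°, 360°): 65.952°.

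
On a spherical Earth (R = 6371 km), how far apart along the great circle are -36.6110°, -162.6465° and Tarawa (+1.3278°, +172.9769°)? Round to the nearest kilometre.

Δλ = 172.9769 − -162.6465 = 335.6234°; wrapped into (−180°, 180°]: -24.3766°.
Δφ = 1.3278 − -36.6110 = 37.9388°.
a = sin²(Δφ/2) + cos φ₁ · cos φ₂ · sin²(Δλ/2) = 0.141436.
c = 2·atan2(√a, √(1−a)) = 0.77112 rad → d = 6371·c ≈ 4912.83 km.

4913 km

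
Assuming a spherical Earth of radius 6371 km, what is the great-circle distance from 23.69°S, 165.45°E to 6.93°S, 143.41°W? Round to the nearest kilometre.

Δλ = -143.41 − 165.45 = -308.86°; wrapped into (−180°, 180°]: 51.14°.
Δφ = -6.93 − -23.69 = 16.76°.
a = sin²(Δφ/2) + cos φ₁ · cos φ₂ · sin²(Δλ/2) = 0.190585.
c = 2·atan2(√a, √(1−a)) = 0.90354 rad → d = 6371·c ≈ 5756.48 km.

5756 km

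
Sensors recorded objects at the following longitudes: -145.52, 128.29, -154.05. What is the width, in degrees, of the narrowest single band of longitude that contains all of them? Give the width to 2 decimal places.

86.19°

Sort the longitudes: -154.05°, -145.52°, +128.29°.
Eastward gaps between consecutive values (wrapping around): 8.53°, 273.81°, 77.66°.
Largest gap = 273.81° ⇒ minimal covering band is its complement: 360° − 273.81° = 86.19°.
Band runs from +128.29° eastward to -145.52°, crossing the antimeridian.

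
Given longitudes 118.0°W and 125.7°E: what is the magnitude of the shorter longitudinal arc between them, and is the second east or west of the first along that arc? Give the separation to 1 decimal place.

Raw difference: 125.7 − -118.0 = 243.7°.
Normalise into (−180°, 180°]: 243.7° − 360° = -116.3°.
Negative ⇒ the second point lies to the west; separation 116.3°.

116.3° west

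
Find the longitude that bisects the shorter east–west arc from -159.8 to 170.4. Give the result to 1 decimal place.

Signed shortest Δλ from -159.8° to +170.4° is -29.8°.
Midpoint longitude = -159.8° + (-29.8°)/2 = -159.8° − 14.9° = -174.7°.
(The naïve average (-159.8 + +170.4)/2 = 5.3° is on the wrong side of the globe.)

-174.7°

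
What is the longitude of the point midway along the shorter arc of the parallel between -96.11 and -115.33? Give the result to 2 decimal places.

Signed shortest Δλ from -96.11° to -115.33° is -19.22°.
Midpoint longitude = -96.11° + (-19.22°)/2 = -96.11° − 9.61° = -105.72°.

-105.72°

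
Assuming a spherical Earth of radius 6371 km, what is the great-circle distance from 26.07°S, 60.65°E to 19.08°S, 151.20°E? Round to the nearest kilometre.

Δλ = 151.20 − 60.65 = 90.55°.
Δφ = -19.08 − -26.07 = 6.99°.
a = sin²(Δφ/2) + cos φ₁ · cos φ₂ · sin²(Δλ/2) = 0.432246.
c = 2·atan2(√a, √(1−a)) = 1.43487 rad → d = 6371·c ≈ 9141.56 km.

9142 km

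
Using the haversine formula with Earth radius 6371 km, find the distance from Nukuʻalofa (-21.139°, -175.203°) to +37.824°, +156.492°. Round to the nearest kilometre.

Δλ = 156.492 − -175.203 = 331.695°; wrapped into (−180°, 180°]: -28.305°.
Δφ = 37.824 − -21.139 = 58.963°.
a = sin²(Δφ/2) + cos φ₁ · cos φ₂ · sin²(Δλ/2) = 0.286248.
c = 2·atan2(√a, √(1−a)) = 1.12907 rad → d = 6371·c ≈ 7193.29 km.

7193 km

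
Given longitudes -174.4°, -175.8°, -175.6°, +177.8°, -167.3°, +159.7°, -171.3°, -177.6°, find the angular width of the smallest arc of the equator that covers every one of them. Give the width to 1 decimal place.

Sort the longitudes: -177.6°, -175.8°, -175.6°, -174.4°, -171.3°, -167.3°, +159.7°, +177.8°.
Eastward gaps between consecutive values (wrapping around): 1.8°, 0.2°, 1.2°, 3.1°, 4.0°, 327.0°, 18.1°, 4.6°.
Largest gap = 327.0° ⇒ minimal covering band is its complement: 360° − 327.0° = 33.0°.
Band runs from +159.7° eastward to -167.3°, crossing the antimeridian.

33.0°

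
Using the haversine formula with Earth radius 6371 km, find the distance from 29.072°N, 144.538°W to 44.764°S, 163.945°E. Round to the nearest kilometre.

Δλ = 163.945 − -144.538 = 308.483°; wrapped into (−180°, 180°]: -51.517°.
Δφ = -44.764 − 29.072 = -73.836°.
a = sin²(Δφ/2) + cos φ₁ · cos φ₂ · sin²(Δλ/2) = 0.478004.
c = 2·atan2(√a, √(1−a)) = 1.52679 rad → d = 6371·c ≈ 9727.18 km.

9727 km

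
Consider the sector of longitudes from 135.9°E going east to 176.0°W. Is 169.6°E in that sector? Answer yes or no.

Band width going east from +135.9° to -176.0°: ((-176.0 − 135.9) mod 360) = 48.1°.
Offset of +169.6° east of the west edge: ((169.6 − 135.9) mod 360) = 33.7°.
33.7° ≤ 48.1° ⇒ inside.

Yes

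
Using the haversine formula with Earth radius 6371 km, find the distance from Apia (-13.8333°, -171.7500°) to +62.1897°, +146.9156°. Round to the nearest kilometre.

Δλ = 146.9156 − -171.7500 = 318.6656°; wrapped into (−180°, 180°]: -41.3344°.
Δφ = 62.1897 − -13.8333 = 76.0230°.
a = sin²(Δφ/2) + cos φ₁ · cos φ₂ · sin²(Δλ/2) = 0.435664.
c = 2·atan2(√a, √(1−a)) = 1.44177 rad → d = 6371·c ≈ 9185.49 km.

9185 km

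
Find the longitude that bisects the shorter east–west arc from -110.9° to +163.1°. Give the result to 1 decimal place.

Signed shortest Δλ from -110.9° to +163.1° is -86.0°.
Midpoint longitude = -110.9° + (-86.0°)/2 = -110.9° − 43.0° = -153.9°.
(The naïve average (-110.9 + +163.1)/2 = 26.1° is on the wrong side of the globe.)

-153.9°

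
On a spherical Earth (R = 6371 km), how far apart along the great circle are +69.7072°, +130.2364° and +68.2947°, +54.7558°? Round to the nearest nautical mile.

Δλ = 54.7558 − 130.2364 = -75.4806°.
Δφ = 68.2947 − 69.7072 = -1.4125°.
a = sin²(Δφ/2) + cos φ₁ · cos φ₂ · sin²(Δλ/2) = 0.048206.
c = 2·atan2(√a, √(1−a)) = 0.44272 rad → d = 6371·c ≈ 2820.59 km ≈ 1523.00 nmi.

1523 nmi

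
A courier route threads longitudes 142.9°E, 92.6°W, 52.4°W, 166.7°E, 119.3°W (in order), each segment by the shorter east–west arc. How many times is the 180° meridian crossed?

3

Leg 1: +142.9° → -92.6°, shortest Δλ = 124.5° (east) — crosses 180°.
Leg 2: -92.6° → -52.4°, shortest Δλ = 40.2° (east) — does not cross 180°.
Leg 3: -52.4° → +166.7°, shortest Δλ = -140.9° (west) — crosses 180°.
Leg 4: +166.7° → -119.3°, shortest Δλ = 74.0° (east) — crosses 180°.
Total crossings: 3.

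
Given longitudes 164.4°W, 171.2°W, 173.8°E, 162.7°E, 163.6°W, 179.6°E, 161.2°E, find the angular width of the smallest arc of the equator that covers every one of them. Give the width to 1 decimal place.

35.2°

Sort the longitudes: -171.2°, -164.4°, -163.6°, +161.2°, +162.7°, +173.8°, +179.6°.
Eastward gaps between consecutive values (wrapping around): 6.8°, 0.8°, 324.8°, 1.5°, 11.1°, 5.8°, 9.2°.
Largest gap = 324.8° ⇒ minimal covering band is its complement: 360° − 324.8° = 35.2°.
Band runs from +161.2° eastward to -163.6°, crossing the antimeridian.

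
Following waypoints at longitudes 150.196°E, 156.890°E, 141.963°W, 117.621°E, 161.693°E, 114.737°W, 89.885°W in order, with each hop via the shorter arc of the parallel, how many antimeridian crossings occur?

3

Leg 1: +150.196° → +156.890°, shortest Δλ = 6.694° (east) — does not cross 180°.
Leg 2: +156.890° → -141.963°, shortest Δλ = 61.147° (east) — crosses 180°.
Leg 3: -141.963° → +117.621°, shortest Δλ = -100.416° (west) — crosses 180°.
Leg 4: +117.621° → +161.693°, shortest Δλ = 44.072° (east) — does not cross 180°.
Leg 5: +161.693° → -114.737°, shortest Δλ = 83.57° (east) — crosses 180°.
Leg 6: -114.737° → -89.885°, shortest Δλ = 24.852° (east) — does not cross 180°.
Total crossings: 3.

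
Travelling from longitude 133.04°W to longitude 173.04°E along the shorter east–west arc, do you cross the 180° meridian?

Naïve |173.04 − -133.04| = 306.08° > 180°, so the shorter arc goes the other way round — across 180°.
Signed shortest Δλ = ((173.04 − -133.04 + 180) mod 360) − 180 = -53.92°.
Going west by 53.92° from -133.04° passes through 180° before reaching +173.04°.

Yes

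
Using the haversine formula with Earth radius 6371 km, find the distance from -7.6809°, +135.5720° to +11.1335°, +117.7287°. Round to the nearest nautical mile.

1553 nmi

Δλ = 117.7287 − 135.5720 = -17.8433°.
Δφ = 11.1335 − -7.6809 = 18.8144°.
a = sin²(Δφ/2) + cos φ₁ · cos φ₂ · sin²(Δλ/2) = 0.050102.
c = 2·atan2(√a, √(1−a)) = 0.45150 rad → d = 6371·c ≈ 2876.49 km ≈ 1553.18 nmi.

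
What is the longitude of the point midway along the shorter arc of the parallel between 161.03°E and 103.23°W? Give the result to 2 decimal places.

151.10°W

Signed shortest Δλ from +161.03° to -103.23° is +95.74°.
Midpoint longitude = +161.03° + (+95.74°)/2 = +161.03° + 47.87° = +208.90°.
Normalise into (−180°, 180°]: -151.10°.
(The naïve average (+161.03 + -103.23)/2 = 28.9° is on the wrong side of the globe.)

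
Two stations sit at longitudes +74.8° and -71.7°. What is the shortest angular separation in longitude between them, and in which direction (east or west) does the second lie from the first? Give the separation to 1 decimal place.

146.5° west

Raw difference: -71.7 − 74.8 = -146.5°.
Normalise into (−180°, 180°]: -146.5° stays -146.5°.
Negative ⇒ the second point lies to the west; separation 146.5°.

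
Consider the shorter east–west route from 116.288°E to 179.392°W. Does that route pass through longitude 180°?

Naïve |-179.392 − 116.288| = 295.68° > 180°, so the shorter arc goes the other way round — across 180°.
Signed shortest Δλ = ((-179.392 − 116.288 + 180) mod 360) − 180 = 64.32°.
Going east by 64.32° from +116.288° passes through 180° before reaching -179.392°.

Yes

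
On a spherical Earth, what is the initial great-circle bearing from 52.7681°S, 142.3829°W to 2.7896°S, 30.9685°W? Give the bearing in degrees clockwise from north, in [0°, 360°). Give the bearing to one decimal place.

109.0°

Δλ = -30.9685 − -142.3829 = 111.4144°.
θ = atan2( sin Δλ · cos φ₂ , cos φ₁ · sin φ₂ − sin φ₁ · cos φ₂ · cos Δλ )
  = atan2(0.92986, -0.31980) = 108.979° → normalised to [0°, 360°): 108.979°.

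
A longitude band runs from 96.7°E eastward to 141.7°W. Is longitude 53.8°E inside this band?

No

Band width going east from +96.7° to -141.7°: ((-141.7 − 96.7) mod 360) = 121.6°.
Offset of +53.8° east of the west edge: ((53.8 − 96.7) mod 360) = 317.1°.
317.1° > 121.6° ⇒ outside.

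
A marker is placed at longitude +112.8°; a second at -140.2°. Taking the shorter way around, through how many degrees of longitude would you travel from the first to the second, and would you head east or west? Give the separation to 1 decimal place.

107.0° east

Raw difference: -140.2 − 112.8 = -253.0°.
Normalise into (−180°, 180°]: -253.0° + 360° = 107.0°.
Positive ⇒ the second point lies to the east; separation 107.0°.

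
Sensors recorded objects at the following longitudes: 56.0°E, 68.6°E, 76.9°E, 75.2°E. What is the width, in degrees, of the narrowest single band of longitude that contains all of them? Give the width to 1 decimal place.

Sort the longitudes: +56.0°, +68.6°, +75.2°, +76.9°.
Eastward gaps between consecutive values (wrapping around): 12.6°, 6.6°, 1.7°, 339.1°.
Largest gap = 339.1° ⇒ minimal covering band is its complement: 360° − 339.1° = 20.9°.
Band runs from +56.0° eastward to +76.9°.

20.9°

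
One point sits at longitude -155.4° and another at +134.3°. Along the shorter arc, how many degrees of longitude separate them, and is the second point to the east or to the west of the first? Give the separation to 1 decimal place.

70.3° west

Raw difference: 134.3 − -155.4 = 289.7°.
Normalise into (−180°, 180°]: 289.7° − 360° = -70.3°.
Negative ⇒ the second point lies to the west; separation 70.3°.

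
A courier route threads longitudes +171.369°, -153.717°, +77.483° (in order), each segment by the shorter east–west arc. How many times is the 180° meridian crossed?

Leg 1: +171.369° → -153.717°, shortest Δλ = 34.914° (east) — crosses 180°.
Leg 2: -153.717° → +77.483°, shortest Δλ = -128.8° (west) — crosses 180°.
Total crossings: 2.

2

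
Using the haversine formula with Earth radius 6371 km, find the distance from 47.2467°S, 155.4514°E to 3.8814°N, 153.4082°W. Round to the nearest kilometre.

7557 km

Δλ = -153.4082 − 155.4514 = -308.8596°; wrapped into (−180°, 180°]: 51.1404°.
Δφ = 3.8814 − -47.2467 = 51.1281°.
a = sin²(Δφ/2) + cos φ₁ · cos φ₂ · sin²(Δλ/2) = 0.312383.
c = 2·atan2(√a, √(1−a)) = 1.18615 rad → d = 6371·c ≈ 7556.94 km.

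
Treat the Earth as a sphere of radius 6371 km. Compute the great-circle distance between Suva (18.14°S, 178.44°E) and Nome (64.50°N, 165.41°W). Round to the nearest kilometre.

Δλ = -165.41 − 178.44 = -343.85°; wrapped into (−180°, 180°]: 16.15°.
Δφ = 64.50 − -18.14 = 82.64°.
a = sin²(Δφ/2) + cos φ₁ · cos φ₂ · sin²(Δλ/2) = 0.444021.
c = 2·atan2(√a, √(1−a)) = 1.45860 rad → d = 6371·c ≈ 9292.76 km.

9293 km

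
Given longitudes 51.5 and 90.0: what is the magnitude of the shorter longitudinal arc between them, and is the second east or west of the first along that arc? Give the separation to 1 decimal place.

38.5° east

Raw difference: 90.0 − 51.5 = 38.5°.
Normalise into (−180°, 180°]: 38.5° stays 38.5°.
Positive ⇒ the second point lies to the east; separation 38.5°.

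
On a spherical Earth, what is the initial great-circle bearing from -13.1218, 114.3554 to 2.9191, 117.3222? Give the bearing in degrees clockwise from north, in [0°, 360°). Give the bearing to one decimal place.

Δλ = 117.3222 − 114.3554 = 2.9668°.
θ = atan2( sin Δλ · cos φ₂ , cos φ₁ · sin φ₂ − sin φ₁ · cos φ₂ · cos Δλ )
  = atan2(0.05169, 0.27602) = 10.607° → normalised to [0°, 360°): 10.607°.

10.6°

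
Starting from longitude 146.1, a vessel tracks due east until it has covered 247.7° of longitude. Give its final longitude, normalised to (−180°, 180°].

+33.8°

Start at +146.1°; shift +247.7° → +393.8°.
+393.8° lies outside (−180°, 180°]; subtract 360° → +33.8°.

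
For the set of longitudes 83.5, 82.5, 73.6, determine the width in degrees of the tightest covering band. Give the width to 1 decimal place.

Sort the longitudes: +73.6°, +82.5°, +83.5°.
Eastward gaps between consecutive values (wrapping around): 8.9°, 1.0°, 350.1°.
Largest gap = 350.1° ⇒ minimal covering band is its complement: 360° − 350.1° = 9.9°.
Band runs from +73.6° eastward to +83.5°.

9.9°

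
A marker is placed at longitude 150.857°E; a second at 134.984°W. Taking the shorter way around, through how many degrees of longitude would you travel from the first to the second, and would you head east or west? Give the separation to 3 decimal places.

74.159° east

Raw difference: -134.984 − 150.857 = -285.841°.
Normalise into (−180°, 180°]: -285.841° + 360° = 74.159°.
Positive ⇒ the second point lies to the east; separation 74.159°.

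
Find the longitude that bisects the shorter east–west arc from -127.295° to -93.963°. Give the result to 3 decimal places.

Signed shortest Δλ from -127.295° to -93.963° is +33.332°.
Midpoint longitude = -127.295° + (+33.332°)/2 = -127.295° + 16.666° = -110.629°.

-110.629°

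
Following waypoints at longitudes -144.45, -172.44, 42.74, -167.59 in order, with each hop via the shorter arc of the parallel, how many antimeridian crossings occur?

2

Leg 1: -144.45° → -172.44°, shortest Δλ = -27.99° (west) — does not cross 180°.
Leg 2: -172.44° → +42.74°, shortest Δλ = -144.82° (west) — crosses 180°.
Leg 3: +42.74° → -167.59°, shortest Δλ = 149.67° (east) — crosses 180°.
Total crossings: 2.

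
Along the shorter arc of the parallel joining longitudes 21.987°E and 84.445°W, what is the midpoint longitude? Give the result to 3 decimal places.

31.229°W

Signed shortest Δλ from +21.987° to -84.445° is -106.432°.
Midpoint longitude = +21.987° + (-106.432°)/2 = +21.987° − 53.216° = -31.229°.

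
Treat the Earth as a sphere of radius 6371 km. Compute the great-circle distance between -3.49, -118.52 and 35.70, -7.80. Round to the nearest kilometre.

Δλ = -7.80 − -118.52 = 110.72°.
Δφ = 35.70 − -3.49 = 39.19°.
a = sin²(Δφ/2) + cos φ₁ · cos φ₂ · sin²(Δλ/2) = 0.661153.
c = 2·atan2(√a, √(1−a)) = 1.89896 rad → d = 6371·c ≈ 12098.28 km.

12098 km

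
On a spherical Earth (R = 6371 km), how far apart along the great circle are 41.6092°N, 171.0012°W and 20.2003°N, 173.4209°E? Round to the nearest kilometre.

2796 km

Δλ = 173.4209 − -171.0012 = 344.4221°; wrapped into (−180°, 180°]: -15.5779°.
Δφ = 20.2003 − 41.6092 = -21.4089°.
a = sin²(Δφ/2) + cos φ₁ · cos φ₂ · sin²(Δλ/2) = 0.047389.
c = 2·atan2(√a, √(1−a)) = 0.43889 rad → d = 6371·c ≈ 2796.18 km.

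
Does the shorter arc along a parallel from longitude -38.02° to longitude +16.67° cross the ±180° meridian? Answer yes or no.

No

Signed shortest Δλ = ((16.67 − -38.02 + 180) mod 360) − 180 = 54.69°.
Going east by 54.69° from -38.02° reaches +16.67° without touching 180°.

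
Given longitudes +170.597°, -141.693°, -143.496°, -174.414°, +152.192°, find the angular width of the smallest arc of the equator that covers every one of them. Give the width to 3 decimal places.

66.115°

Sort the longitudes: -174.414°, -143.496°, -141.693°, +152.192°, +170.597°.
Eastward gaps between consecutive values (wrapping around): 30.918°, 1.803°, 293.885°, 18.405°, 14.989°.
Largest gap = 293.885° ⇒ minimal covering band is its complement: 360° − 293.885° = 66.115°.
Band runs from +152.192° eastward to -141.693°, crossing the antimeridian.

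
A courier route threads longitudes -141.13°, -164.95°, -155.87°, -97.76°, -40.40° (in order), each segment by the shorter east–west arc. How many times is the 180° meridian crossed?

Leg 1: -141.13° → -164.95°, shortest Δλ = -23.82° (west) — does not cross 180°.
Leg 2: -164.95° → -155.87°, shortest Δλ = 9.08° (east) — does not cross 180°.
Leg 3: -155.87° → -97.76°, shortest Δλ = 58.11° (east) — does not cross 180°.
Leg 4: -97.76° → -40.40°, shortest Δλ = 57.36° (east) — does not cross 180°.
Total crossings: 0.

0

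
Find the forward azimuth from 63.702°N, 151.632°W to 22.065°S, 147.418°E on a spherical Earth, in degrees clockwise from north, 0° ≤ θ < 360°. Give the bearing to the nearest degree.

235°

Δλ = 147.418 − -151.632 = 299.050°; wrapped into (−180°, 180°]: -60.950°.
θ = atan2( sin Δλ · cos φ₂ , cos φ₁ · sin φ₂ − sin φ₁ · cos φ₂ · cos Δλ )
  = atan2(-0.81017, -0.56987) = -125.122° → normalised to [0°, 360°): 234.878°.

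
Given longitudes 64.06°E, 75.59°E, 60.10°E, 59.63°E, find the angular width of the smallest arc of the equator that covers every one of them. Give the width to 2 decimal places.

Sort the longitudes: +59.63°, +60.10°, +64.06°, +75.59°.
Eastward gaps between consecutive values (wrapping around): 0.47°, 3.96°, 11.53°, 344.04°.
Largest gap = 344.04° ⇒ minimal covering band is its complement: 360° − 344.04° = 15.96°.
Band runs from +59.63° eastward to +75.59°.

15.96°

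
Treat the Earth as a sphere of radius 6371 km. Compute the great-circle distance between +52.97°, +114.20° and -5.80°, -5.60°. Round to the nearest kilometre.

Δλ = -5.60 − 114.20 = -119.80°.
Δφ = -5.80 − 52.97 = -58.77°.
a = sin²(Δφ/2) + cos φ₁ · cos φ₂ · sin²(Δλ/2) = 0.689219.
c = 2·atan2(√a, √(1−a)) = 1.95890 rad → d = 6371·c ≈ 12480.18 km.

12480 km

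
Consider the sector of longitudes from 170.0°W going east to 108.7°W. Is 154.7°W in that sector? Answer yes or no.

Yes

Band width going east from -170.0° to -108.7°: ((-108.7 − -170.0) mod 360) = 61.3°.
Offset of -154.7° east of the west edge: ((-154.7 − -170.0) mod 360) = 15.3°.
15.3° ≤ 61.3° ⇒ inside.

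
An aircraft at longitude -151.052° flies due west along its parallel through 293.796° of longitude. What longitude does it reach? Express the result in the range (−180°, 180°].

-84.848°

Start at -151.052°; shift −293.796° → -444.848°.
-444.848° lies outside (−180°, 180°]; add 360° → -84.848°.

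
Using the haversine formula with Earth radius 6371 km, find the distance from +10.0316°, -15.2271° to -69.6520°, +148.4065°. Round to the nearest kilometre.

Δλ = 148.4065 − -15.2271 = 163.6336°.
Δφ = -69.6520 − 10.0316 = -79.6836°.
a = sin²(Δφ/2) + cos φ₁ · cos φ₂ · sin²(Δλ/2) = 0.745926.
c = 2·atan2(√a, √(1−a)) = 2.08501 rad → d = 6371·c ≈ 13283.61 km.

13284 km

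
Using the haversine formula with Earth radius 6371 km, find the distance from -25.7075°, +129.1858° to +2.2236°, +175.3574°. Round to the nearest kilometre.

Δλ = 175.3574 − 129.1858 = 46.1716°.
Δφ = 2.2236 − -25.7075 = 27.9311°.
a = sin²(Δφ/2) + cos φ₁ · cos φ₂ · sin²(Δλ/2) = 0.196671.
c = 2·atan2(√a, √(1−a)) = 0.91895 rad → d = 6371·c ≈ 5854.61 km.

5855 km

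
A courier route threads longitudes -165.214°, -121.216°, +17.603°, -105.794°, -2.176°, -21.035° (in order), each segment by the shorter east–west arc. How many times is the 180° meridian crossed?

Leg 1: -165.214° → -121.216°, shortest Δλ = 43.998° (east) — does not cross 180°.
Leg 2: -121.216° → +17.603°, shortest Δλ = 138.819° (east) — does not cross 180°.
Leg 3: +17.603° → -105.794°, shortest Δλ = -123.397° (west) — does not cross 180°.
Leg 4: -105.794° → -2.176°, shortest Δλ = 103.618° (east) — does not cross 180°.
Leg 5: -2.176° → -21.035°, shortest Δλ = -18.859° (west) — does not cross 180°.
Total crossings: 0.

0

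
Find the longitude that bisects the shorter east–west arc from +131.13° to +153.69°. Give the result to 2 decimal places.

Signed shortest Δλ from +131.13° to +153.69° is +22.56°.
Midpoint longitude = +131.13° + (+22.56°)/2 = +131.13° + 11.28° = +142.41°.

+142.41°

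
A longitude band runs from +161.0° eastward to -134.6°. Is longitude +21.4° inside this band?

No

Band width going east from +161.0° to -134.6°: ((-134.6 − 161.0) mod 360) = 64.4°.
Offset of +21.4° east of the west edge: ((21.4 − 161.0) mod 360) = 220.4°.
220.4° > 64.4° ⇒ outside.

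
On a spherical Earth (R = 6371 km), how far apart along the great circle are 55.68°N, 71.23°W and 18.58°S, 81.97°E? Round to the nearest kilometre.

15317 km

Δλ = 81.97 − -71.23 = 153.20°.
Δφ = -18.58 − 55.68 = -74.26°.
a = sin²(Δφ/2) + cos φ₁ · cos φ₂ · sin²(Δλ/2) = 0.870089.
c = 2·atan2(√a, √(1−a)) = 2.40413 rad → d = 6371·c ≈ 15316.73 km.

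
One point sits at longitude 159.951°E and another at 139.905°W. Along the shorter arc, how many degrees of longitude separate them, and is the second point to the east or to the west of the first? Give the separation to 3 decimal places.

60.144° east

Raw difference: -139.905 − 159.951 = -299.856°.
Normalise into (−180°, 180°]: -299.856° + 360° = 60.144°.
Positive ⇒ the second point lies to the east; separation 60.144°.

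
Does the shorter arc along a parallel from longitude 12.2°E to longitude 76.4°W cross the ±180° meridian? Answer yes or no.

Signed shortest Δλ = ((-76.4 − 12.2 + 180) mod 360) − 180 = -88.6°.
Going west by 88.6° from +12.2° reaches -76.4° without touching 180°.

No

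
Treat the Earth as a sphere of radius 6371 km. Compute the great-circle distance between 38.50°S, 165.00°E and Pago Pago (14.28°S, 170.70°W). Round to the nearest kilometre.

Δλ = -170.70 − 165.00 = -335.70°; wrapped into (−180°, 180°]: 24.30°.
Δφ = -14.28 − -38.50 = 24.22°.
a = sin²(Δφ/2) + cos φ₁ · cos φ₂ · sin²(Δλ/2) = 0.077609.
c = 2·atan2(√a, √(1−a)) = 0.56464 rad → d = 6371·c ≈ 3597.30 km.

3597 km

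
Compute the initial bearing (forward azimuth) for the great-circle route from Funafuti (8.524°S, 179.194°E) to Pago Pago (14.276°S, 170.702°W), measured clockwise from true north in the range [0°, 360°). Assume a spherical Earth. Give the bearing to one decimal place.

Δλ = -170.702 − 179.194 = -349.896°; wrapped into (−180°, 180°]: 10.104°.
θ = atan2( sin Δλ · cos φ₂ , cos φ₁ · sin φ₂ − sin φ₁ · cos φ₂ · cos Δλ )
  = atan2(0.17002, -0.10245) = 121.073° → normalised to [0°, 360°): 121.073°.

121.1°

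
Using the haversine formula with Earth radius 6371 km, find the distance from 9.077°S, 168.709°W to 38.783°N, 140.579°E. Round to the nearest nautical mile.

4031 nmi

Δλ = 140.579 − -168.709 = 309.288°; wrapped into (−180°, 180°]: -50.712°.
Δφ = 38.783 − -9.077 = 47.860°.
a = sin²(Δφ/2) + cos φ₁ · cos φ₂ · sin²(Δλ/2) = 0.305695.
c = 2·atan2(√a, √(1−a)) = 1.17167 rad → d = 6371·c ≈ 7464.73 km ≈ 4030.63 nmi.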